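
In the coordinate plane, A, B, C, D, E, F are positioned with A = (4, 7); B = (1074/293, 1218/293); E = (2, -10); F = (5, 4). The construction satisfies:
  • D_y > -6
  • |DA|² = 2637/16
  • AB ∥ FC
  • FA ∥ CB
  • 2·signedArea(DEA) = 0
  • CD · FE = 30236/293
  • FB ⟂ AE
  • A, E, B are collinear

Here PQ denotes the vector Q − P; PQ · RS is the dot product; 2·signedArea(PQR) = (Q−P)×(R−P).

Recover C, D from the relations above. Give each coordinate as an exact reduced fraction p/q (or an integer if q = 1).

C = (1367/293, 339/293)
D = (5/2, -23/4)

1. C_x = 1367/293  [FA ∥ CB ∩ AB ∥ FC]
2. C_y = 339/293  [FA ∥ CB ∩ AB ∥ FC]
   → C = (1367/293, 339/293)
3. D_x = 5/2  [2·signedArea(DEA) = 0 ∩ CD · FE = 30236/293]
4. D_y = -23/4  [2·signedArea(DEA) = 0 ∩ CD · FE = 30236/293]
   → D = (5/2, -23/4)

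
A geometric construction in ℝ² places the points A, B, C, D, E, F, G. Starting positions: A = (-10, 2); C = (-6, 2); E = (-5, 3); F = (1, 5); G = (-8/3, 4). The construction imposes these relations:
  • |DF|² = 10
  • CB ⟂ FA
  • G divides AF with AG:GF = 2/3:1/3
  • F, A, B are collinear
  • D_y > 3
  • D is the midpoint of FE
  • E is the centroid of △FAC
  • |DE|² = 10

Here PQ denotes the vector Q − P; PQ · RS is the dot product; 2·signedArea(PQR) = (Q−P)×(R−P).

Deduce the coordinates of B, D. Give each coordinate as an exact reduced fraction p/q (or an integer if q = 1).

B = (-408/65, 196/65)
D = (-2, 4)

1. B_x = -408/65  [F, A, B are collinear ∩ CB ⟂ FA]
2. B_y = 196/65  [F, A, B are collinear ∩ CB ⟂ FA]
   → B = (-408/65, 196/65)
3. D_x = -2  [D is the midpoint of FE]
4. D_y = 4  [D is the midpoint of FE]
   → D = (-2, 4)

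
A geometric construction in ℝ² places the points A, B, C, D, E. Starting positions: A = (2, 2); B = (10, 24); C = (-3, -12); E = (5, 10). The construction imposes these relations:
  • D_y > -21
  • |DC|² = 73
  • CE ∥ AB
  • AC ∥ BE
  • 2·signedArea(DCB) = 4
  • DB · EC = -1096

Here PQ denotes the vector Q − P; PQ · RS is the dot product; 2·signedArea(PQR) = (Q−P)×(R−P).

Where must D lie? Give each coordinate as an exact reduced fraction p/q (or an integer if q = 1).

D = (-6, -20)

1. D_x = -6  [DB · EC = -1096 ∩ 2·signedArea(DCB) = 4]
2. D_y = -20  [DB · EC = -1096 ∩ 2·signedArea(DCB) = 4]
   → D = (-6, -20)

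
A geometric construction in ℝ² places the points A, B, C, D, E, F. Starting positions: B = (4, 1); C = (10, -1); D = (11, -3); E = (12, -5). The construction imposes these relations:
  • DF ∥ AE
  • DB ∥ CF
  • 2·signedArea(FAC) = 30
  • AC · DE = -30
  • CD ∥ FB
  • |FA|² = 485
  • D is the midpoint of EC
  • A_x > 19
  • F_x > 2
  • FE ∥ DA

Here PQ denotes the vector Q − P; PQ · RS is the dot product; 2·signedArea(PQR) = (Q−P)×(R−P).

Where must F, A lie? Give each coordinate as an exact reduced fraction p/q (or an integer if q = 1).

A = (20, -11)
F = (3, 3)

1. F_x = 3  [CD ∥ FB ∩ DB ∥ CF]
2. F_y = 3  [CD ∥ FB ∩ DB ∥ CF]
   → F = (3, 3)
3. A_x = 20  [DF ∥ AE ∩ FE ∥ DA]
4. A_y = -11  [DF ∥ AE ∩ FE ∥ DA]
   → A = (20, -11)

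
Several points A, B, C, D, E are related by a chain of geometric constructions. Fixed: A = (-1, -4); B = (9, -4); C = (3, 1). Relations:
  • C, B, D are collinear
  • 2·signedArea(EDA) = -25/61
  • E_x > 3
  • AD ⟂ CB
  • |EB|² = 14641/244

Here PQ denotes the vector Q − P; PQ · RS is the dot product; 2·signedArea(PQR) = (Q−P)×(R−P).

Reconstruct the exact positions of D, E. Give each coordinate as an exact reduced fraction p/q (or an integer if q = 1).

D = (189/61, 56/61)
E = (186/61, 117/122)

1. D_x = 189/61  [C, B, D are collinear ∩ AD ⟂ CB]
2. D_y = 56/61  [C, B, D are collinear ∩ AD ⟂ CB]
   → D = (189/61, 56/61)
3. E_x = 186/61  [line 300/61·x + -250/61·y + -675/61 = 0 ∩ |EB|² = 14641/244]
4. E_y = 117/122  [line 300/61·x + -250/61·y + -675/61 = 0 ∩ |EB|² = 14641/244]
   → E = (186/61, 117/122)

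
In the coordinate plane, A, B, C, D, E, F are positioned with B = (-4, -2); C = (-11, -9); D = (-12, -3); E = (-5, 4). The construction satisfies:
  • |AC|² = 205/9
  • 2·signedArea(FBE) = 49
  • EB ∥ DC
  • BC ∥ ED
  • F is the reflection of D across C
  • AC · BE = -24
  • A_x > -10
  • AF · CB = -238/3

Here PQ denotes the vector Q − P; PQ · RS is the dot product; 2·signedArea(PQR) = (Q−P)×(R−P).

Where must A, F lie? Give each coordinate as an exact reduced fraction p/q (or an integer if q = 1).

A = (-9, -14/3)
F = (-10, -15)

1. A_x = -9  [line 1·x + -6·y + -19 = 0 ∩ |AC|² = 205/9]
2. A_y = -14/3  [line 1·x + -6·y + -19 = 0 ∩ |AC|² = 205/9]
   → A = (-9, -14/3)
3. F_x = -10  [F is the reflection of D across C]
4. F_y = -15  [F is the reflection of D across C]
   → F = (-10, -15)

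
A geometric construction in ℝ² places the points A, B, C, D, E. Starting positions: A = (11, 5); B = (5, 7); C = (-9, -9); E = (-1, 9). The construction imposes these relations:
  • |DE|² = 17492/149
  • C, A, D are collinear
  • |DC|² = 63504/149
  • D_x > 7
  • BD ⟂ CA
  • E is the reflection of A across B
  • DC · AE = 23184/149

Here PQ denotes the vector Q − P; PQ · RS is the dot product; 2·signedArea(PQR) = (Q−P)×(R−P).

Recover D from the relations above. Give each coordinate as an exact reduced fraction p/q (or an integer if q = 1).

D = (1179/149, 423/149)

1. D_x = 1179/149  [C, A, D are collinear ∩ BD ⟂ CA]
2. D_y = 423/149  [C, A, D are collinear ∩ BD ⟂ CA]
   → D = (1179/149, 423/149)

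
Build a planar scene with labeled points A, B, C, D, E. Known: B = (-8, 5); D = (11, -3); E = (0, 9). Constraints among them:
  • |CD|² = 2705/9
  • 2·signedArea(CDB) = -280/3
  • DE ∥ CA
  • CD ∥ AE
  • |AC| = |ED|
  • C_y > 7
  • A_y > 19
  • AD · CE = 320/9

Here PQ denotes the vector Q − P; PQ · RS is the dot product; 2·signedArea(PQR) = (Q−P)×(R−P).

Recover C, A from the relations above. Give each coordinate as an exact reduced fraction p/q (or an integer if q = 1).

A = (-41/3, 59/3)
C = (-8/3, 23/3)

1. C_x = -8/3  [line -8·x + -19·y + 373/3 = 0 ∩ |CD|² = 2705/9]
2. C_y = 23/3  [line -8·x + -19·y + 373/3 = 0 ∩ |CD|² = 2705/9]
   → C = (-8/3, 23/3)
3. A_x = -41/3  [CD ∥ AE ∩ DE ∥ CA]
4. A_y = 59/3  [CD ∥ AE ∩ DE ∥ CA]
   → A = (-41/3, 59/3)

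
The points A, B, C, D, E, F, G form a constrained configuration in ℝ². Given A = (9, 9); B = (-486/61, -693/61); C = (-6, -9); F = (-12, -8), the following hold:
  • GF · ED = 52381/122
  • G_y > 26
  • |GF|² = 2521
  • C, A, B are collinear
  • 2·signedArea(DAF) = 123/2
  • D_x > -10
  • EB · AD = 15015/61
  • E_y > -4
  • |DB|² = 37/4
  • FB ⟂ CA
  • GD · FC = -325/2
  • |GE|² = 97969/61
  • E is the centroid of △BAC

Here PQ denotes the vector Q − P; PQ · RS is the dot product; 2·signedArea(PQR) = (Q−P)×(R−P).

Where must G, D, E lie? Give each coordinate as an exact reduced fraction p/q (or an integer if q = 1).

D = (-9, -17/2)
E = (-101/61, -231/61)
G = (24, 27)

1. D_x = -9  [line 17·x + -21·y + -51/2 = 0 ∩ |DB|² = 37/4]
2. D_y = -17/2  [line 17·x + -21·y + -51/2 = 0 ∩ |DB|² = 37/4]
   → D = (-9, -17/2)
3. E_x = -101/61  [E is the centroid of △BAC]
4. E_y = -231/61  [E is the centroid of △BAC]
   → E = (-101/61, -231/61)
5. G_x = 24  [GD · FC = -325/2 ∩ GF · ED = 52381/122]
6. G_y = 27  [GD · FC = -325/2 ∩ GF · ED = 52381/122]
   → G = (24, 27)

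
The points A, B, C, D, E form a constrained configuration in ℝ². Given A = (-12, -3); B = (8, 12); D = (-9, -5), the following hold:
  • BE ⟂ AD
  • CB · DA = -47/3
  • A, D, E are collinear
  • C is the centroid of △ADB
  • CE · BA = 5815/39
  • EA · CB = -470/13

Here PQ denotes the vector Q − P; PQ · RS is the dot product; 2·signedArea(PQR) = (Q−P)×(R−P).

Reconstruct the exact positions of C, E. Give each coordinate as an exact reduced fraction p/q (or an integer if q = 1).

C = (-13/3, 4/3)
E = (-66/13, -99/13)

1. C_x = -13/3  [C is the centroid of △ADB]
2. C_y = 4/3  [C is the centroid of △ADB]
   → C = (-13/3, 4/3)
3. E_x = -66/13  [A, D, E are collinear ∩ BE ⟂ AD]
4. E_y = -99/13  [A, D, E are collinear ∩ BE ⟂ AD]
   → E = (-66/13, -99/13)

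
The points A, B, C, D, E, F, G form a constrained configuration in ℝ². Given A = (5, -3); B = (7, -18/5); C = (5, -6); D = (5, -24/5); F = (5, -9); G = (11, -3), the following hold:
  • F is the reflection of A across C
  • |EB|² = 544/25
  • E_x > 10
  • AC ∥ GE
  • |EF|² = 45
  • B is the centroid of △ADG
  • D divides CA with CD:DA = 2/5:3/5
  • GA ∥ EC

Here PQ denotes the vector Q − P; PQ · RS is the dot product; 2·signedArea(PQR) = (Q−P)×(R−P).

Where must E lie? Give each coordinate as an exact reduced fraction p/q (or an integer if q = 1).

E = (11, -6)

1. E_x = 11  [GA ∥ EC ∩ AC ∥ GE]
2. E_y = -6  [GA ∥ EC ∩ AC ∥ GE]
   → E = (11, -6)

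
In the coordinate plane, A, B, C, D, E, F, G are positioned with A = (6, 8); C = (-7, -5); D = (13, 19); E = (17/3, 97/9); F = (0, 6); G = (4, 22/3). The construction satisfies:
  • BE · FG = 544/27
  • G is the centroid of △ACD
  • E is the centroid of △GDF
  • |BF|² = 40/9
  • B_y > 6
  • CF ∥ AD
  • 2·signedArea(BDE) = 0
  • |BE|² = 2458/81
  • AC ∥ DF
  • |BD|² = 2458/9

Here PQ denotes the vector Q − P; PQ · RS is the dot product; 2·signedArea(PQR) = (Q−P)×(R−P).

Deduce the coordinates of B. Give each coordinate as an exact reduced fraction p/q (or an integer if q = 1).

1. B_x = 2  [2·signedArea(BDE) = 0 ∩ BE · FG = 544/27]
2. B_y = 20/3  [2·signedArea(BDE) = 0 ∩ BE · FG = 544/27]
   → B = (2, 20/3)

B = (2, 20/3)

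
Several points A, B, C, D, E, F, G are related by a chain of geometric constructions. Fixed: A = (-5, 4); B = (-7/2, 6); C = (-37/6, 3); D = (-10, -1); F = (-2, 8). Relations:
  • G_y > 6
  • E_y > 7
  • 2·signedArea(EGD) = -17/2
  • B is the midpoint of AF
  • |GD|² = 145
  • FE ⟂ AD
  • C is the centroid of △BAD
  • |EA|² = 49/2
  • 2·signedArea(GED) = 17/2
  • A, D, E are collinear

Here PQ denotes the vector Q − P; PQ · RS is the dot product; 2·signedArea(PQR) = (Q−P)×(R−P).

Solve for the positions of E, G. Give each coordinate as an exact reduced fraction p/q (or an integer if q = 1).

E = (-3/2, 15/2)
G = (-1, 7)

1. E_x = -3/2  [A, D, E are collinear ∩ FE ⟂ AD]
2. E_y = 15/2  [A, D, E are collinear ∩ FE ⟂ AD]
   → E = (-3/2, 15/2)
3. G_x = -1  [line 17/2·x + -17/2·y + 68 = 0 ∩ |GD|² = 145]
4. G_y = 7  [line 17/2·x + -17/2·y + 68 = 0 ∩ |GD|² = 145]
   → G = (-1, 7)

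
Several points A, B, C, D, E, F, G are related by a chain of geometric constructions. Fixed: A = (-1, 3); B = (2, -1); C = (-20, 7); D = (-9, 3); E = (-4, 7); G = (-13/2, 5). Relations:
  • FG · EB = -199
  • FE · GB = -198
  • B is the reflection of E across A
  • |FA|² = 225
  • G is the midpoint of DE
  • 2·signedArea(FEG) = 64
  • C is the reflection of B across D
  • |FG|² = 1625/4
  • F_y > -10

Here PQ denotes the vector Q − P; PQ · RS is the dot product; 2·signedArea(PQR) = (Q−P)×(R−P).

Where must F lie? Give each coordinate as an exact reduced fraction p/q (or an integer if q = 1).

1. F_x = 8  [FG · EB = -199 ∩ FE · GB = -198]
2. F_y = -9  [FG · EB = -199 ∩ FE · GB = -198]
   → F = (8, -9)

F = (8, -9)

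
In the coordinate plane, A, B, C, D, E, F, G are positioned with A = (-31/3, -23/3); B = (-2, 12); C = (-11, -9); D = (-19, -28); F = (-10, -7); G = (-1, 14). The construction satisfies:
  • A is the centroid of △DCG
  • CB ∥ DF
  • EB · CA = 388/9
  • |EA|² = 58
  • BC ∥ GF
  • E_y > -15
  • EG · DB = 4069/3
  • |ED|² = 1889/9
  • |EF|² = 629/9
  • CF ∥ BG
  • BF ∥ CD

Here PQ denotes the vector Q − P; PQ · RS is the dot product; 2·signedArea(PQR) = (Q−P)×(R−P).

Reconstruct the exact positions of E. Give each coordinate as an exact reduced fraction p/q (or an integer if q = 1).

E = (-40/3, -44/3)

1. E_x = -40/3  [EG · DB = 4069/3 ∩ EB · CA = 388/9]
2. E_y = -44/3  [EG · DB = 4069/3 ∩ EB · CA = 388/9]
   → E = (-40/3, -44/3)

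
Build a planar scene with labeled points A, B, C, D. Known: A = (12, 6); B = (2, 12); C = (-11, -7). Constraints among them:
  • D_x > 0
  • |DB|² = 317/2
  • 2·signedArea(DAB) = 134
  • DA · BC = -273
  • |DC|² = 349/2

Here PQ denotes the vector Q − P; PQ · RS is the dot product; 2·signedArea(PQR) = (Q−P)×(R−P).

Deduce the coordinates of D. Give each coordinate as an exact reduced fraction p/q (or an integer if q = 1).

D = (1/2, -1/2)

1. D_x = 1/2  [2·signedArea(DAB) = 134 ∩ DA · BC = -273]
2. D_y = -1/2  [2·signedArea(DAB) = 134 ∩ DA · BC = -273]
   → D = (1/2, -1/2)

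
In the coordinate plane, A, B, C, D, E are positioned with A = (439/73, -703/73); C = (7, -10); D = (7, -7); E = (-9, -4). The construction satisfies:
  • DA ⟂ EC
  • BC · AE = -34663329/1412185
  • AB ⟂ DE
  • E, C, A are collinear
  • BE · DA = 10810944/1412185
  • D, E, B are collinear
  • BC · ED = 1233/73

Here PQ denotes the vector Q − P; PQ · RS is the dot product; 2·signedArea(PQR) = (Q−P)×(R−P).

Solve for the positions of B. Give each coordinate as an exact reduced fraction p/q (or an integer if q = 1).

B = (126199/19345, -133687/19345)

1. B_x = 126199/19345  [D, E, B are collinear ∩ AB ⟂ DE]
2. B_y = -133687/19345  [D, E, B are collinear ∩ AB ⟂ DE]
   → B = (126199/19345, -133687/19345)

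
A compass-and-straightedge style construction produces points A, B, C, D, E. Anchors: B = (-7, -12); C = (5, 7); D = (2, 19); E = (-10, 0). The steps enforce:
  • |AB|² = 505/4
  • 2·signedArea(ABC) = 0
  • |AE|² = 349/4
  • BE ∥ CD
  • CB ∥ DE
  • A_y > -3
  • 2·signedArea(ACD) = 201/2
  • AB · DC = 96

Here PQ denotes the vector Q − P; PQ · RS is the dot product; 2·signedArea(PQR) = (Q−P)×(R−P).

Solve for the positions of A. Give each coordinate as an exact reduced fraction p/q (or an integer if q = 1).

A = (-1, -5/2)

1. A_x = -1  [2·signedArea(ABC) = 0 ∩ AB · DC = 96]
2. A_y = -5/2  [2·signedArea(ABC) = 0 ∩ AB · DC = 96]
   → A = (-1, -5/2)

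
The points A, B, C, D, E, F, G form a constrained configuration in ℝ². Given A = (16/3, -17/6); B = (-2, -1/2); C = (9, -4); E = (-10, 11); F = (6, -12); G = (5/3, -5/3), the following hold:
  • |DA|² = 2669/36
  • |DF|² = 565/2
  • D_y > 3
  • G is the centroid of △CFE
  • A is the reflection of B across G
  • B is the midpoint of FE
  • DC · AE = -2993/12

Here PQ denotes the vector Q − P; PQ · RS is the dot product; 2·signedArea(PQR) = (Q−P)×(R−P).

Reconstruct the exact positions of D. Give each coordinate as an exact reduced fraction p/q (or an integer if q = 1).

D = (-1/2, 7/2)

1. D_x = -1/2  [line 46/3·x + -83/6·y + 673/12 = 0 ∩ |DF|² = 565/2]
2. D_y = 7/2  [line 46/3·x + -83/6·y + 673/12 = 0 ∩ |DF|² = 565/2]
   → D = (-1/2, 7/2)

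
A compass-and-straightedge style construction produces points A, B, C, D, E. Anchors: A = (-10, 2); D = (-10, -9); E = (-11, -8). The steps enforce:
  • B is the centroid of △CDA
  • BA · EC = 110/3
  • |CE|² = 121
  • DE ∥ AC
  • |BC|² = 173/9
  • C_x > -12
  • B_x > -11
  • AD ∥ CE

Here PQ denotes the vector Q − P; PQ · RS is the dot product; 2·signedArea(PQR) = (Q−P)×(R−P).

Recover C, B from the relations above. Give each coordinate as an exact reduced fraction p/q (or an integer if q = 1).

B = (-31/3, -4/3)
C = (-11, 3)

1. C_x = -11  [AD ∥ CE ∩ DE ∥ AC]
2. C_y = 3  [AD ∥ CE ∩ DE ∥ AC]
   → C = (-11, 3)
3. B_x = -31/3  [B is the centroid of △CDA]
4. B_y = -4/3  [B is the centroid of △CDA]
   → B = (-31/3, -4/3)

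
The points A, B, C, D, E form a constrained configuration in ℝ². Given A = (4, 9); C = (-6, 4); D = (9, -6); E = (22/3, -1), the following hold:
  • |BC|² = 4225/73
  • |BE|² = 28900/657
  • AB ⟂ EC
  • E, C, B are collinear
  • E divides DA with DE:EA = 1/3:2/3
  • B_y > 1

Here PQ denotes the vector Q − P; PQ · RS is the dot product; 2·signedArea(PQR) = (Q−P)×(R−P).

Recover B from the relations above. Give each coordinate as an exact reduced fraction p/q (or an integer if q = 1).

1. B_x = 82/73  [E, C, B are collinear ∩ AB ⟂ EC]
2. B_y = 97/73  [E, C, B are collinear ∩ AB ⟂ EC]
   → B = (82/73, 97/73)

B = (82/73, 97/73)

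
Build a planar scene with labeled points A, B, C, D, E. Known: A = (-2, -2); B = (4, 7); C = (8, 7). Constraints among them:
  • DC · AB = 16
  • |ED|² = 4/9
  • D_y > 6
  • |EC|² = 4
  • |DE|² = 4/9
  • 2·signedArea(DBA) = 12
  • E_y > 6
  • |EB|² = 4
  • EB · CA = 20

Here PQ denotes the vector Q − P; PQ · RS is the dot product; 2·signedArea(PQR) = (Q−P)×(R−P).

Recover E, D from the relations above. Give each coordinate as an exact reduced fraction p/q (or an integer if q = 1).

1. E_x = 6  [line 10·x + 9·y + -123 = 0 ∩ |EC|² = 4]
2. E_y = 7  [line 10·x + 9·y + -123 = 0 ∩ |EC|² = 4]
   → E = (6, 7)
3. D_x = 16/3  [DC · AB = 16 ∩ 2·signedArea(DBA) = 12]
4. D_y = 7  [DC · AB = 16 ∩ 2·signedArea(DBA) = 12]
   → D = (16/3, 7)

D = (16/3, 7)
E = (6, 7)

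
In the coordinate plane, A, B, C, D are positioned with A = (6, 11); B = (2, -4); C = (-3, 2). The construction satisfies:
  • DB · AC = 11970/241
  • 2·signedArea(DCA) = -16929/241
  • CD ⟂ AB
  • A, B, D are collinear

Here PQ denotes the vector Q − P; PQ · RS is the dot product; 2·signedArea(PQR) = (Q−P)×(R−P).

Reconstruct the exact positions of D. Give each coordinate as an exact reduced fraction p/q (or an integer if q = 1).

1. D_x = 762/241  [A, B, D are collinear ∩ CD ⟂ AB]
2. D_y = 86/241  [A, B, D are collinear ∩ CD ⟂ AB]
   → D = (762/241, 86/241)

D = (762/241, 86/241)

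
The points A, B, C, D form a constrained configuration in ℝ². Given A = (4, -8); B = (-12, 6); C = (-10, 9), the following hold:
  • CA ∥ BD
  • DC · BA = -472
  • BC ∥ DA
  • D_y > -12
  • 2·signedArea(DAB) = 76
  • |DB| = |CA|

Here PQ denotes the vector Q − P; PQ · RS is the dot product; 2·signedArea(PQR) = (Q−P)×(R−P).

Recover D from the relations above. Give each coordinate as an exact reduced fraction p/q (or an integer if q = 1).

1. D_x = 2  [BC ∥ DA ∩ CA ∥ BD]
2. D_y = -11  [BC ∥ DA ∩ CA ∥ BD]
   → D = (2, -11)

D = (2, -11)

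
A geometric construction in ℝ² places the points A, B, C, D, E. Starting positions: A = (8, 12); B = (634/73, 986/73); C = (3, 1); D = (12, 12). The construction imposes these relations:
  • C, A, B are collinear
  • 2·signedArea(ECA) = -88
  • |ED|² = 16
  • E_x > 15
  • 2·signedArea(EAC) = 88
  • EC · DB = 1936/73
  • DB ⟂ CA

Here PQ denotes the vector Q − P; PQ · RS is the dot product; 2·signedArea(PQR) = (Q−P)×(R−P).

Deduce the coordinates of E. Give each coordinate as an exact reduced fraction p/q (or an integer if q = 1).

1. E_x = 16  [line 11·x + -5·y + -116 = 0 ∩ |ED|² = 16]
2. E_y = 12  [line 11·x + -5·y + -116 = 0 ∩ |ED|² = 16]
   → E = (16, 12)

E = (16, 12)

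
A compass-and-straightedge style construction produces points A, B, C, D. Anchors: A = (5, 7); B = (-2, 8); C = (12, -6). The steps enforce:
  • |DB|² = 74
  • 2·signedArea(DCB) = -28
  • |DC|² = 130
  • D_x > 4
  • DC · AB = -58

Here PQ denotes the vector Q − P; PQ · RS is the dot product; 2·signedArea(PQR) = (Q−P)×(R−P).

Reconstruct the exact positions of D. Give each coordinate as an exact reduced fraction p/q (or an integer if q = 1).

D = (5, 3)

1. D_x = 5  [DC · AB = -58 ∩ 2·signedArea(DCB) = -28]
2. D_y = 3  [DC · AB = -58 ∩ 2·signedArea(DCB) = -28]
   → D = (5, 3)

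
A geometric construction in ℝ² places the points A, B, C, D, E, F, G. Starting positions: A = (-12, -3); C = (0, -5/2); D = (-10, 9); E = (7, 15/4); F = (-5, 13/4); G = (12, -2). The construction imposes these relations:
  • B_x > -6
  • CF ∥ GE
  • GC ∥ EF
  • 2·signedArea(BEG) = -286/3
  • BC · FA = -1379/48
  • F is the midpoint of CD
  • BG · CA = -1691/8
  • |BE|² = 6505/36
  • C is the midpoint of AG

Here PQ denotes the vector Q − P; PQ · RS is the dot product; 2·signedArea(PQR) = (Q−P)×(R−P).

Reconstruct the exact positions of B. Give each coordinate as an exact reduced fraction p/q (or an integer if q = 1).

B = (-17/3, -3/4)

1. B_x = -17/3  [2·signedArea(BEG) = -286/3 ∩ BG · CA = -1691/8]
2. B_y = -3/4  [2·signedArea(BEG) = -286/3 ∩ BG · CA = -1691/8]
   → B = (-17/3, -3/4)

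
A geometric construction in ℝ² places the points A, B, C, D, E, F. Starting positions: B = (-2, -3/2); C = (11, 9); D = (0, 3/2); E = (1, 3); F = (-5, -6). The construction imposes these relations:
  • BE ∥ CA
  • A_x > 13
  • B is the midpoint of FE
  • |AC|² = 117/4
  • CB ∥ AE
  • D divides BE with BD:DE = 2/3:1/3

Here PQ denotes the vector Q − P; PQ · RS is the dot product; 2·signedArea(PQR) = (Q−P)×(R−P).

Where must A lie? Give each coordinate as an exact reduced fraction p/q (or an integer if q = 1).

1. A_x = 14  [CB ∥ AE ∩ BE ∥ CA]
2. A_y = 27/2  [CB ∥ AE ∩ BE ∥ CA]
   → A = (14, 27/2)

A = (14, 27/2)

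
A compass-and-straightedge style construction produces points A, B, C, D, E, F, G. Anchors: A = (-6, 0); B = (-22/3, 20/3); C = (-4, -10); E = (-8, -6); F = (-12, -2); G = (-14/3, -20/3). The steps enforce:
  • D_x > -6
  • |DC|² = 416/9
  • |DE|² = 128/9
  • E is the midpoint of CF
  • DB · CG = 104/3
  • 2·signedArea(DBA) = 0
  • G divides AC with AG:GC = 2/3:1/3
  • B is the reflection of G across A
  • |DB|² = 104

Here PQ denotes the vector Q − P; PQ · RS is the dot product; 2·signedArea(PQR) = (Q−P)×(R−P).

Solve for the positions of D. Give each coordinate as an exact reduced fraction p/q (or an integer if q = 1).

D = (-16/3, -10/3)

1. D_x = -16/3  [2·signedArea(DBA) = 0 ∩ DB · CG = 104/3]
2. D_y = -10/3  [2·signedArea(DBA) = 0 ∩ DB · CG = 104/3]
   → D = (-16/3, -10/3)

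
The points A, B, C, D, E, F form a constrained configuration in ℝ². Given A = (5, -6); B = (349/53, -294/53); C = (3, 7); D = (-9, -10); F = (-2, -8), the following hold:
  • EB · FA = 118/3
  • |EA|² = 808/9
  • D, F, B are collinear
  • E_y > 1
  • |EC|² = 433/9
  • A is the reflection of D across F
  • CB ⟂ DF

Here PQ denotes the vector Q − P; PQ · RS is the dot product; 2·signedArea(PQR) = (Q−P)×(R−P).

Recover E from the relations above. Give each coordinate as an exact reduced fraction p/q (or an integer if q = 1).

1. E_x = -1  [line -7·x + -2·y + -13/3 = 0 ∩ |EA|² = 808/9]
2. E_y = 4/3  [line -7·x + -2·y + -13/3 = 0 ∩ |EA|² = 808/9]
   → E = (-1, 4/3)

E = (-1, 4/3)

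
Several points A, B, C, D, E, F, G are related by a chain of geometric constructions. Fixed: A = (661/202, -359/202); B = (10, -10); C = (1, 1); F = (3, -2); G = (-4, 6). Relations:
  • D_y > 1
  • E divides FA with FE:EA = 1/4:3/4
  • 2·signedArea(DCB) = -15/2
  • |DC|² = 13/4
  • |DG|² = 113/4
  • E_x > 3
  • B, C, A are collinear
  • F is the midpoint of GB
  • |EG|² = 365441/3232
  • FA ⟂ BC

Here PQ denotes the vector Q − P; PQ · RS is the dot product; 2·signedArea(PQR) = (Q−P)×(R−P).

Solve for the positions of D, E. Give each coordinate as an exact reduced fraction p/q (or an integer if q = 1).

D = (-1/2, 2)
E = (2479/808, -1571/808)

1. D_x = -1/2  [line 11·x + 9·y + -25/2 = 0 ∩ |DC|² = 13/4]
2. D_y = 2  [line 11·x + 9·y + -25/2 = 0 ∩ |DC|² = 13/4]
   → D = (-1/2, 2)
3. E_x = 2479/808  [E divides FA with FE:EA = 1/4:3/4]
4. E_y = -1571/808  [E divides FA with FE:EA = 1/4:3/4]
   → E = (2479/808, -1571/808)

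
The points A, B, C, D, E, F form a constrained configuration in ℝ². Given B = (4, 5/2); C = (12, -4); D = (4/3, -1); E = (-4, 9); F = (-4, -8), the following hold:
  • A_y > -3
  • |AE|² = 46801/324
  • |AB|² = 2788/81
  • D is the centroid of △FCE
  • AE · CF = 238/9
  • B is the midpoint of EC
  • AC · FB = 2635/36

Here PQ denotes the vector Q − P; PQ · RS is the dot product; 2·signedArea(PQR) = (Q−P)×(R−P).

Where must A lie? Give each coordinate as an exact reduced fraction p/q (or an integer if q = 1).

A = (4/9, -13/6)

1. A_x = 4/9  [AC · FB = 2635/36 ∩ AE · CF = 238/9]
2. A_y = -13/6  [AC · FB = 2635/36 ∩ AE · CF = 238/9]
   → A = (4/9, -13/6)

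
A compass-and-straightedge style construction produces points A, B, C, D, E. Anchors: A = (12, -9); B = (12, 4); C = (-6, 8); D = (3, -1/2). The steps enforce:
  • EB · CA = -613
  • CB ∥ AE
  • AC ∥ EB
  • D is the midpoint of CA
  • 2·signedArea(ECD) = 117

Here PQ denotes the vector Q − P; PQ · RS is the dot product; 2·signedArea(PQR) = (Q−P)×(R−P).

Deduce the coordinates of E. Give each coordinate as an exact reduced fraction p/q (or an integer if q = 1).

E = (30, -13)

1. E_x = 30  [AC ∥ EB ∩ CB ∥ AE]
2. E_y = -13  [AC ∥ EB ∩ CB ∥ AE]
   → E = (30, -13)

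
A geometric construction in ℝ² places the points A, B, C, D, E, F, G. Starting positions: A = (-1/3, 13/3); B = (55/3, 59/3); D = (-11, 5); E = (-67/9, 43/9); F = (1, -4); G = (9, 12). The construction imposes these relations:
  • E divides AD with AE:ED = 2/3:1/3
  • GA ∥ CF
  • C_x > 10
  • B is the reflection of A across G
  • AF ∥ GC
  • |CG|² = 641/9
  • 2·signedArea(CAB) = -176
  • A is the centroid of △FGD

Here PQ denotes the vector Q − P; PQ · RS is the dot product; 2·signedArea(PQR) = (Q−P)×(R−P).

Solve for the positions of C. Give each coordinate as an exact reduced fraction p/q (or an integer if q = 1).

C = (31/3, 11/3)

1. C_x = 31/3  [GA ∥ CF ∩ AF ∥ GC]
2. C_y = 11/3  [GA ∥ CF ∩ AF ∥ GC]
   → C = (31/3, 11/3)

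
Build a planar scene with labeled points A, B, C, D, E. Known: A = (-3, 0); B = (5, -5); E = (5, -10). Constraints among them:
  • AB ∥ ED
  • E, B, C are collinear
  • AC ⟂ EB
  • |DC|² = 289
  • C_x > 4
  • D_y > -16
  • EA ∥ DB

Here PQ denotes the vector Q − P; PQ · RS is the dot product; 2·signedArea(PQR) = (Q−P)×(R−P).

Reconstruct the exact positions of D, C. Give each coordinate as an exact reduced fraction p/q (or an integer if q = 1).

1. D_x = 13  [EA ∥ DB ∩ AB ∥ ED]
2. D_y = -15  [EA ∥ DB ∩ AB ∥ ED]
   → D = (13, -15)
3. C_x = 5  [E, B, C are collinear ∩ AC ⟂ EB]
4. C_y = 0  [E, B, C are collinear ∩ AC ⟂ EB]
   → C = (5, 0)

C = (5, 0)
D = (13, -15)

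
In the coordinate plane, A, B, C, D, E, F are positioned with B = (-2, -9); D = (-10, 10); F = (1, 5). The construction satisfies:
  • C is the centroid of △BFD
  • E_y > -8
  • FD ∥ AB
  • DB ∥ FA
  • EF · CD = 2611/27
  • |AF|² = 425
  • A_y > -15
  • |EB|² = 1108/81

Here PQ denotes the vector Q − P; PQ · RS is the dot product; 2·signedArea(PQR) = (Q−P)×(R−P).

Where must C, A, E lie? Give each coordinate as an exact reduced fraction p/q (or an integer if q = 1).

A = (9, -14)
C = (-11/3, 2)
E = (10/9, -7)

1. C_x = -11/3  [C is the centroid of △BFD]
2. C_y = 2  [C is the centroid of △BFD]
   → C = (-11/3, 2)
3. A_x = 9  [FD ∥ AB ∩ DB ∥ FA]
4. A_y = -14  [FD ∥ AB ∩ DB ∥ FA]
   → A = (9, -14)
5. E_x = 10/9  [line 19/3·x + -8·y + -1702/27 = 0 ∩ |EB|² = 1108/81]
6. E_y = -7  [line 19/3·x + -8·y + -1702/27 = 0 ∩ |EB|² = 1108/81]
   → E = (10/9, -7)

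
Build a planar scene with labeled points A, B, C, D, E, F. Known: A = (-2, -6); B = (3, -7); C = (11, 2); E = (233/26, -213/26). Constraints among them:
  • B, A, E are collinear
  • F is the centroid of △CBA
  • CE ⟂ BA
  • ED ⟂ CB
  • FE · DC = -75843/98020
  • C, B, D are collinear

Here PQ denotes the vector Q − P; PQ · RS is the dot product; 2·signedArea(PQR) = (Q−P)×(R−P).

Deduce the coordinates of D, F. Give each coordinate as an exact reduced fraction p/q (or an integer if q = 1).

D = (9499/1885, -17741/3770)
F = (4, -11/3)

1. D_x = 9499/1885  [C, B, D are collinear ∩ ED ⟂ CB]
2. D_y = -17741/3770  [C, B, D are collinear ∩ ED ⟂ CB]
   → D = (9499/1885, -17741/3770)
3. F_x = 4  [F is the centroid of △CBA]
4. F_y = -11/3  [F is the centroid of △CBA]
   → F = (4, -11/3)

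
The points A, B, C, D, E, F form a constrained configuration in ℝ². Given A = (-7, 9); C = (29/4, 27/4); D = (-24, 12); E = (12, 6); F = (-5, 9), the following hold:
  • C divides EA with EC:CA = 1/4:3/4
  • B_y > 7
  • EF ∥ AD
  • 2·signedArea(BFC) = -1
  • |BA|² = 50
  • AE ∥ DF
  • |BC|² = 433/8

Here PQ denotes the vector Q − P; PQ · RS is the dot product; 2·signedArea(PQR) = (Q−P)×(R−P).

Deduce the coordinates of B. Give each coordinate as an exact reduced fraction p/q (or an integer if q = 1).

1. B_x = 0  [line 9/4·x + 49/4·y + -98 = 0 ∩ |BC|² = 433/8]
2. B_y = 8  [line 9/4·x + 49/4·y + -98 = 0 ∩ |BC|² = 433/8]
   → B = (0, 8)

B = (0, 8)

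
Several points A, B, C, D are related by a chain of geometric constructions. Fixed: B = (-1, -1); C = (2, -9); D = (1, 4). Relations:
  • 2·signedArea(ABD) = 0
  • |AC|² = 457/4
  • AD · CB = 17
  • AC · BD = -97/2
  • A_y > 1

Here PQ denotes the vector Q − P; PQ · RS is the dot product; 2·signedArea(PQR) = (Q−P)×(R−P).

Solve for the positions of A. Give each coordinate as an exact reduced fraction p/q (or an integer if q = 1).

1. A_x = 0  [2·signedArea(ABD) = 0 ∩ AD · CB = 17]
2. A_y = 3/2  [2·signedArea(ABD) = 0 ∩ AD · CB = 17]
   → A = (0, 3/2)

A = (0, 3/2)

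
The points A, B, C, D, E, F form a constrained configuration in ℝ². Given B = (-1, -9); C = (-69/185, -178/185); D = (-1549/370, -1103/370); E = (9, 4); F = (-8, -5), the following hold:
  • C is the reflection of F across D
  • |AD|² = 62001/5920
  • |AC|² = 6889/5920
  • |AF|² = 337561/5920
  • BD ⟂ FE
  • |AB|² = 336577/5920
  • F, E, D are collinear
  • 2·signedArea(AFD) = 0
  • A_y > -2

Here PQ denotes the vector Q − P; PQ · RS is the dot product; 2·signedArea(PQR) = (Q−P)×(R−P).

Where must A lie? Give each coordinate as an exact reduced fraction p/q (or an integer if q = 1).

A = (-1963/1480, -2171/1480)

1. A_x = -1963/1480  [line -747/370·x + 1411/370·y + 1079/370 = 0 ∩ |AD|² = 62001/5920]
2. A_y = -2171/1480  [line -747/370·x + 1411/370·y + 1079/370 = 0 ∩ |AD|² = 62001/5920]
   → A = (-1963/1480, -2171/1480)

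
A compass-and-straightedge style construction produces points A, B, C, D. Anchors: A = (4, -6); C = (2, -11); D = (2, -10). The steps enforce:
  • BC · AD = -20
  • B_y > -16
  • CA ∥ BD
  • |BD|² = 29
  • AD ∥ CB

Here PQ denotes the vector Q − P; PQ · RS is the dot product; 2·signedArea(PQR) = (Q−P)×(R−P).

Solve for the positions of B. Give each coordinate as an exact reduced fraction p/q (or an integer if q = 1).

B = (0, -15)

1. B_x = 0  [CA ∥ BD ∩ AD ∥ CB]
2. B_y = -15  [CA ∥ BD ∩ AD ∥ CB]
   → B = (0, -15)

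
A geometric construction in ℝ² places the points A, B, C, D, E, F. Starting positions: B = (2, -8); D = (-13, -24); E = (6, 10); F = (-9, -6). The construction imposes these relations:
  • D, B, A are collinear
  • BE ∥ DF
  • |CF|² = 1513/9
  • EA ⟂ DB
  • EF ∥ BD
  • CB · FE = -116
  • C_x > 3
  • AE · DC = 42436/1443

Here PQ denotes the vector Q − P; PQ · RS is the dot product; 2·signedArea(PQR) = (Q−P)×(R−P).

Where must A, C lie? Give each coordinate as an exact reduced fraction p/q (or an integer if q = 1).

1. A_x = 6182/481  [D, B, A are collinear ∩ EA ⟂ DB]
2. A_y = 1720/481  [D, B, A are collinear ∩ EA ⟂ DB]
   → A = (6182/481, 1720/481)
3. C_x = 10/3  [CB · FE = -116 ∩ AE · DC = 42436/1443]
4. C_y = -2  [CB · FE = -116 ∩ AE · DC = 42436/1443]
   → C = (10/3, -2)

A = (6182/481, 1720/481)
C = (10/3, -2)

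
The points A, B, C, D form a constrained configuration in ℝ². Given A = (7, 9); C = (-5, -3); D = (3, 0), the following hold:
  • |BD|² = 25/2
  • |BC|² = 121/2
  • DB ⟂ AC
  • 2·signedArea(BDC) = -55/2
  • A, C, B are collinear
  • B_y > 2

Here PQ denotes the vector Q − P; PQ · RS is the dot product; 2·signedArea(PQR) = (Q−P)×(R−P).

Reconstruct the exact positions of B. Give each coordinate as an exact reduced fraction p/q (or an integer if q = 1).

B = (1/2, 5/2)

1. B_x = 1/2  [A, C, B are collinear ∩ DB ⟂ AC]
2. B_y = 5/2  [A, C, B are collinear ∩ DB ⟂ AC]
   → B = (1/2, 5/2)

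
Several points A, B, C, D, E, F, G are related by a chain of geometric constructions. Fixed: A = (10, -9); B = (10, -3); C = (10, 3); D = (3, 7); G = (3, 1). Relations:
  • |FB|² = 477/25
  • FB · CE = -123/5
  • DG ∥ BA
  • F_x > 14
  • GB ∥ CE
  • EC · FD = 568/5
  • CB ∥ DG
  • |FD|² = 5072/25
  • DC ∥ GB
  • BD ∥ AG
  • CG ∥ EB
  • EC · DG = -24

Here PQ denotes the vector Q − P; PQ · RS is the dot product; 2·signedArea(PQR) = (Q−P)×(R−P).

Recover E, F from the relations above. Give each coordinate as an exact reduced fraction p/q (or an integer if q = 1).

E = (17, -1)
F = (71/5, -9/5)

1. E_x = 17  [CG ∥ EB ∩ GB ∥ CE]
2. E_y = -1  [CG ∥ EB ∩ GB ∥ CE]
   → E = (17, -1)
3. F_x = 71/5  [line -7·x + 4·y + 533/5 = 0 ∩ |FB|² = 477/25]
4. F_y = -9/5  [line -7·x + 4·y + 533/5 = 0 ∩ |FB|² = 477/25]
   → F = (71/5, -9/5)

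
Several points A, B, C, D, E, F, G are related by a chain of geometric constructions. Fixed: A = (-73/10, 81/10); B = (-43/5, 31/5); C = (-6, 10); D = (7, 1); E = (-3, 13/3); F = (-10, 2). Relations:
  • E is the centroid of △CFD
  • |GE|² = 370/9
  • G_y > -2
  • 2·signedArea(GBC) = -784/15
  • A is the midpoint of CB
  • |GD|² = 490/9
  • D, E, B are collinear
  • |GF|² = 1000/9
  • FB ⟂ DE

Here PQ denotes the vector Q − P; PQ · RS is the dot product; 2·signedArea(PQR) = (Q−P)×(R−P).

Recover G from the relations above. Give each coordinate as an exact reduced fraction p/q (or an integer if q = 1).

G = (0, -4/3)

1. G_x = 0  [line -19/5·x + 13/5·y + 52/15 = 0 ∩ |GF|² = 1000/9]
2. G_y = -4/3  [line -19/5·x + 13/5·y + 52/15 = 0 ∩ |GF|² = 1000/9]
   → G = (0, -4/3)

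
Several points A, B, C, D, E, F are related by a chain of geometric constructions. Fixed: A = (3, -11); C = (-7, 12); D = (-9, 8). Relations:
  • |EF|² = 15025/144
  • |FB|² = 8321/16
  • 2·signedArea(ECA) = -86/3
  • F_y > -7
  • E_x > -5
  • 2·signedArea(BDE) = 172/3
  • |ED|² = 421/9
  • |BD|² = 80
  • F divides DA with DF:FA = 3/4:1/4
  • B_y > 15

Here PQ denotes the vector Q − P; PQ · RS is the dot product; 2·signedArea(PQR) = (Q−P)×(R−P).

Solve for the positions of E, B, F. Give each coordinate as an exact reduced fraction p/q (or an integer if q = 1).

B = (-5, 16)
E = (-13/3, 3)
F = (0, -25/4)

1. E_x = -13/3  [line 23·x + 10·y + 209/3 = 0 ∩ |ED|² = 421/9]
2. E_y = 3  [line 23·x + 10·y + 209/3 = 0 ∩ |ED|² = 421/9]
   → E = (-13/3, 3)
3. B_x = -5  [line 5·x + 14/3·y + -149/3 = 0 ∩ |BD|² = 80]
4. B_y = 16  [line 5·x + 14/3·y + -149/3 = 0 ∩ |BD|² = 80]
   → B = (-5, 16)
5. F_x = 0  [F divides DA with DF:FA = 3/4:1/4]
6. F_y = -25/4  [F divides DA with DF:FA = 3/4:1/4]
   → F = (0, -25/4)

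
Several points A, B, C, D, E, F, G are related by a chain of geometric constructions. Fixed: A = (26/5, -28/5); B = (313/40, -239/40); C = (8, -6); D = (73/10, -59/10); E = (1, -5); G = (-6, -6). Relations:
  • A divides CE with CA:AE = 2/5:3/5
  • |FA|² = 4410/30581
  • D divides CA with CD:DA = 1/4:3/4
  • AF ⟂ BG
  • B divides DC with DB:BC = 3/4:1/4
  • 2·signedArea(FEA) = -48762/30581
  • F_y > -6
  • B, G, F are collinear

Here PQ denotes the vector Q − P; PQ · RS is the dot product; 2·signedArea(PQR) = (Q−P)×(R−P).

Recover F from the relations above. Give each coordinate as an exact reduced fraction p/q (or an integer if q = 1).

F = (795211/152905, -914333/152905)

1. F_x = 795211/152905  [B, G, F are collinear ∩ AF ⟂ BG]
2. F_y = -914333/152905  [B, G, F are collinear ∩ AF ⟂ BG]
   → F = (795211/152905, -914333/152905)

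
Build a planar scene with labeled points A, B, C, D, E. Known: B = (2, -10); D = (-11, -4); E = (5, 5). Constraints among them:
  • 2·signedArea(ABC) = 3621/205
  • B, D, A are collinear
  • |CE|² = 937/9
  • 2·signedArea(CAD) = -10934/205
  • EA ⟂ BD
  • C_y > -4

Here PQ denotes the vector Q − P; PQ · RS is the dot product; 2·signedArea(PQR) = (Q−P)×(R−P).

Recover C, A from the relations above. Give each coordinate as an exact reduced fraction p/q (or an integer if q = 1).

A = (-253/205, -1744/205)
C = (-4/3, -3)

1. A_x = -253/205  [B, D, A are collinear ∩ EA ⟂ BD]
2. A_y = -1744/205  [B, D, A are collinear ∩ EA ⟂ BD]
   → A = (-253/205, -1744/205)
3. C_x = -4/3  [line -924/205·x + -2002/205·y + -7238/205 = 0 ∩ |CE|² = 937/9]
4. C_y = -3  [line -924/205·x + -2002/205·y + -7238/205 = 0 ∩ |CE|² = 937/9]
   → C = (-4/3, -3)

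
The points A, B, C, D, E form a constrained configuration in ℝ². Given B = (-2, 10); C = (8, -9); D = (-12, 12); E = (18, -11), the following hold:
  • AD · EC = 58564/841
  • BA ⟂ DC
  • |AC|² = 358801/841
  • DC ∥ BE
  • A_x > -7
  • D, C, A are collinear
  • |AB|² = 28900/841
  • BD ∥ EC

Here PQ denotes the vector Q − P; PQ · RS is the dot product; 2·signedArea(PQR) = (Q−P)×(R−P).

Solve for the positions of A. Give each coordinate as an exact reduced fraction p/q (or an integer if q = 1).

A = (-5252/841, 5010/841)

1. A_x = -5252/841  [D, C, A are collinear ∩ BA ⟂ DC]
2. A_y = 5010/841  [D, C, A are collinear ∩ BA ⟂ DC]
   → A = (-5252/841, 5010/841)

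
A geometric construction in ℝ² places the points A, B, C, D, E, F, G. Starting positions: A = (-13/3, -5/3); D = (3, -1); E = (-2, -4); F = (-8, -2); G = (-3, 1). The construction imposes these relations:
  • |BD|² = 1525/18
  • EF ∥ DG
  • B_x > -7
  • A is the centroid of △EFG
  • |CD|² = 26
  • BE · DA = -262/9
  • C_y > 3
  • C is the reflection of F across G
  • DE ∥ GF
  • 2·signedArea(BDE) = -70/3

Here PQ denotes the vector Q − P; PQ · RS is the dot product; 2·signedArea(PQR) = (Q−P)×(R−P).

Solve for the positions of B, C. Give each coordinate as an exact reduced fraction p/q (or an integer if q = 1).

B = (-37/6, -11/6)
C = (2, 4)

1. B_x = -37/6  [2·signedArea(BDE) = -70/3 ∩ BE · DA = -262/9]
2. B_y = -11/6  [2·signedArea(BDE) = -70/3 ∩ BE · DA = -262/9]
   → B = (-37/6, -11/6)
3. C_x = 2  [C is the reflection of F across G]
4. C_y = 4  [C is the reflection of F across G]
   → C = (2, 4)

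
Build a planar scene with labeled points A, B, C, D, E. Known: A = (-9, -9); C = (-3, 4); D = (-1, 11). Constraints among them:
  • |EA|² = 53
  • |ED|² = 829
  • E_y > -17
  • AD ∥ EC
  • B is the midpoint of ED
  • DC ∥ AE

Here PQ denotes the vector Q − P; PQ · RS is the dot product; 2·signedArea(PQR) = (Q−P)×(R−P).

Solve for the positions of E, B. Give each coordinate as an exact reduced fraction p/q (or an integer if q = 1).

1. E_x = -11  [AD ∥ EC ∩ DC ∥ AE]
2. E_y = -16  [AD ∥ EC ∩ DC ∥ AE]
   → E = (-11, -16)
3. B_x = -6  [B is the midpoint of ED]
4. B_y = -5/2  [B is the midpoint of ED]
   → B = (-6, -5/2)

B = (-6, -5/2)
E = (-11, -16)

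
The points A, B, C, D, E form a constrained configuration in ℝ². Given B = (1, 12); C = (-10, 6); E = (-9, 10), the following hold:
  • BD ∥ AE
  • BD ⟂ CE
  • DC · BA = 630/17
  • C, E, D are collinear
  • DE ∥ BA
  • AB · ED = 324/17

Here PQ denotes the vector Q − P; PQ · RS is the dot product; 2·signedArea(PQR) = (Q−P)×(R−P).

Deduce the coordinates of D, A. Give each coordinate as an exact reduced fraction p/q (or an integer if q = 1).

A = (-1/17, 132/17)
D = (-135/17, 242/17)

1. D_x = -135/17  [C, E, D are collinear ∩ BD ⟂ CE]
2. D_y = 242/17  [C, E, D are collinear ∩ BD ⟂ CE]
   → D = (-135/17, 242/17)
3. A_x = -1/17  [BD ∥ AE ∩ DE ∥ BA]
4. A_y = 132/17  [BD ∥ AE ∩ DE ∥ BA]
   → A = (-1/17, 132/17)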